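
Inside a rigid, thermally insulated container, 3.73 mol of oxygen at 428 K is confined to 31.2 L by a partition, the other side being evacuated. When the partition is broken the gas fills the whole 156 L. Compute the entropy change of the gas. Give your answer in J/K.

ΔS_gas = 49.9 J/K

For an ideal gas in free expansion Q = 0 and W = 0, so T is unchanged.
Entropy is a state function; using a reversible isothermal path, ΔS_gas = nR ln(V₂/V₁) = 3.73 × 8.314 × ln(156/31.2) = 49.9 J/K.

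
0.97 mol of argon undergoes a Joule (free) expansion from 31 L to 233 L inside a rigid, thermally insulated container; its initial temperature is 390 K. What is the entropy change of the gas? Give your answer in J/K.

ΔS_gas = 16.3 J/K

No heat is exchanged and no work is done, so the ideal-gas temperature stays constant.
Entropy is a state function; using a reversible isothermal path, ΔS_gas = nR ln(V₂/V₁) = 0.97 × 8.314 × ln(233/31) = 16.3 J/K.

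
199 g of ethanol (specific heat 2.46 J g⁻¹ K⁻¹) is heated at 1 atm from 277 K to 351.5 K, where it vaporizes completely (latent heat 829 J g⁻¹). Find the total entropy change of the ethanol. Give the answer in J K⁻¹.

Warming step: ΔS₁ = m c ln(T_tr/T_i) = 199 × 2.46 × ln(351.5/277) = 116.6 J/K.
Phase change: ΔS₂ = +mL/T_tr = 199 × 829 / 351.5 = 469.3 J/K.
ΔS_total = (116.6) + (469.3) = 586 J/K.

ΔS = 586 J/K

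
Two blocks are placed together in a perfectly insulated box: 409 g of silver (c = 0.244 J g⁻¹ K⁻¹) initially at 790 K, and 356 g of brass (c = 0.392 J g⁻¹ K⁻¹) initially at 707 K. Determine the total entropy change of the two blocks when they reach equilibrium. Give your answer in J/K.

ΔS_total = 0.361 J/K

Energy balance: T_f = (m₁c₁T₁ + m₂c₂T₂)/(m₁c₁ + m₂c₂) = 741.61 K.
ΔS₁ = m₁c₁ ln(T_f/T₁) = 99.796 × ln(741.61/790) = -6.308 J/K.
ΔS₂ = m₂c₂ ln(T_f/T₂) = 139.552 × ln(741.61/707) = 6.669 J/K.
ΔS_total = -6.308 + 6.669 = 0.361 J/K.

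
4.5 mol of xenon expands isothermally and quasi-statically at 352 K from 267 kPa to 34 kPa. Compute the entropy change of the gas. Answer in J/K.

ΔS_gas = 77.1 J/K

For an isothermal ideal gas ΔS_gas = nR ln(P₁/P₂) = 4.5 × 8.314 × ln(267/34) = 77.1 J/K.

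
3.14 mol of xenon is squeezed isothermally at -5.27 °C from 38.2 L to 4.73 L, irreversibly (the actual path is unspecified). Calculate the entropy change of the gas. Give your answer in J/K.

ΔS_gas = -54.5 J/K

Entropy is a state function, so ΔS_gas depends only on the end states.
For an isothermal ideal gas ΔS_gas = nR ln(V₂/V₁) = 3.14 × 8.314 × ln(4.73/38.2) = -54.5 J/K.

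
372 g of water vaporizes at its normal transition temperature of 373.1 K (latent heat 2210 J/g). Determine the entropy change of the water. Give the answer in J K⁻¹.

Heat absorbed by the substance: Q = mL = 372 × 2210 = 822120 J.
At constant T, ΔS = Q_rev/T = 822120 / 373.1 = 2200 J/K.

ΔS = 2200 J/K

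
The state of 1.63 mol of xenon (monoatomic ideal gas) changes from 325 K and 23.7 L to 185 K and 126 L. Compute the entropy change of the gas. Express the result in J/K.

Entropy is a state function: ΔS = nC_V ln(T₂/T₁) + nR ln(V₂/V₁), with C_V = 3R/2 = 12.47 J mol⁻¹ K⁻¹ for a monoatomic ideal gas.
ΔS = 1.63 × [12.47 × ln(185/325) + 8.314 × ln(126/23.7)] = 11.2 J/K.

ΔS = 11.2 J/K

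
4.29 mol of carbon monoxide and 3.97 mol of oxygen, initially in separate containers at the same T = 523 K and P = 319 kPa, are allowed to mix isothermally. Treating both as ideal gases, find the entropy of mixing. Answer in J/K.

ΔS_mix = 47.5 J/K

Mole fractions: x_A = 4.29/8.26 = 0.519, x_B = 0.481.
ΔS_mix = −R(n_A ln x_A + n_B ln x_B) = −8.314 × (4.29 ln 0.519 + 3.97 ln 0.481) = 47.5 J/K.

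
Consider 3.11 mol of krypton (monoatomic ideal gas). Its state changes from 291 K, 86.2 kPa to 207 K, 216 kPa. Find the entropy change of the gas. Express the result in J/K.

ΔS = nC_p ln(T₂/T₁) − nR ln(P₂/P₁), with C_p = 5R/2 = 20.79 J mol⁻¹ K⁻¹ for a monoatomic ideal gas.
ΔS = 3.11 × [20.79 × ln(207/291) − 8.314 × ln(216/86.2)] = -45.8 J/K.

ΔS = -45.8 J/K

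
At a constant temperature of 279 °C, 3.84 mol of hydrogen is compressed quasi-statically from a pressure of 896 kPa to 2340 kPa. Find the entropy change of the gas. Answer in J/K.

ΔS_gas = -30.6 J/K

For an isothermal ideal gas ΔS_gas = nR ln(P₁/P₂) = 3.84 × 8.314 × ln(896/2340) = -30.6 J/K.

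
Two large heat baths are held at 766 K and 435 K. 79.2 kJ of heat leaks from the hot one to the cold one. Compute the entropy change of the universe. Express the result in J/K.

ΔS_hot = −Q/T_H = −79200/766 = -103.4 J/K and ΔS_cold = +Q/T_C = 79200/435 = 182.1 J/K.
ΔS_total = -103.4 + 182.1 = 78.7 J/K, positive as the second law requires.

ΔS_total = 78.7 J/K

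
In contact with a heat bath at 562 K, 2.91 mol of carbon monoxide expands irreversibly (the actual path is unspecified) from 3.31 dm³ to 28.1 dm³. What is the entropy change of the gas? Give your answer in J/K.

ΔS_gas = 51.7 J/K

Entropy is a state function, so ΔS_gas depends only on the end states.
For an isothermal ideal gas ΔS_gas = nR ln(V₂/V₁) = 2.91 × 8.314 × ln(28.1/3.31) = 51.7 J/K.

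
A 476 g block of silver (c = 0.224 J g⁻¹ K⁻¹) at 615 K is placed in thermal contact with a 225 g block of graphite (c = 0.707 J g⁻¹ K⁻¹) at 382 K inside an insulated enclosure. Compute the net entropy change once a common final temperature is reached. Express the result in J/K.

ΔS_total = 7.4 J/K

Energy balance: T_f = (m₁c₁T₁ + m₂c₂T₂)/(m₁c₁ + m₂c₂) = 475.5 K.
ΔS₁ = m₁c₁ ln(T_f/T₁) = 106.624 × ln(475.5/615) = -27.43 J/K.
ΔS₂ = m₂c₂ ln(T_f/T₂) = 159.075 × ln(475.5/382) = 34.83 J/K.
ΔS_total = -27.43 + 34.83 = 7.4 J/K.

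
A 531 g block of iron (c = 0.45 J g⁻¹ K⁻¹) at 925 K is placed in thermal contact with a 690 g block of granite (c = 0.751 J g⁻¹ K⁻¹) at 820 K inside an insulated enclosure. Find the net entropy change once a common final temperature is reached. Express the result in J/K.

Energy balance: T_f = (m₁c₁T₁ + m₂c₂T₂)/(m₁c₁ + m₂c₂) = 853.14 K.
ΔS₁ = m₁c₁ ln(T_f/T₁) = 238.95 × ln(853.14/925) = -19.325 J/K.
ΔS₂ = m₂c₂ ln(T_f/T₂) = 518.19 × ln(853.14/820) = 20.529 J/K.
ΔS_total = -19.325 + 20.529 = 1.2 J/K.

ΔS_total = 1.2 J/K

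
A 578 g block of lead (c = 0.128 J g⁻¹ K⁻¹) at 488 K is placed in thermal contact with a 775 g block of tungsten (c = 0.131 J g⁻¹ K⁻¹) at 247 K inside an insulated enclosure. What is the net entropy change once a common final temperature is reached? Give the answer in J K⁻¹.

Energy balance: T_f = (m₁c₁T₁ + m₂c₂T₂)/(m₁c₁ + m₂c₂) = 348.59 K.
ΔS₁ = m₁c₁ ln(T_f/T₁) = 73.984 × ln(348.59/488) = -24.89 J/K.
ΔS₂ = m₂c₂ ln(T_f/T₂) = 101.525 × ln(348.59/247) = 34.98 J/K.
ΔS_total = -24.89 + 34.98 = 10.1 J/K.

ΔS_total = 10.1 J/K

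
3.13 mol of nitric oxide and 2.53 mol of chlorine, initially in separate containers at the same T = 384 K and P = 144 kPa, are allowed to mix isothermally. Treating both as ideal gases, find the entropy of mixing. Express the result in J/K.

Mole fractions: x_A = 3.13/5.66 = 0.553, x_B = 0.447.
ΔS_mix = −R(n_A ln x_A + n_B ln x_B) = −8.314 × (3.13 ln 0.553 + 2.53 ln 0.447) = 32.4 J/K.

ΔS_mix = 32.4 J/K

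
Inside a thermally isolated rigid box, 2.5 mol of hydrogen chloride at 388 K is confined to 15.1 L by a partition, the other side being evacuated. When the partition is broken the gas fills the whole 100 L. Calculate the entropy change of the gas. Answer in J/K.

For an ideal gas in free expansion Q = 0 and W = 0, so T is unchanged.
Entropy is a state function; using a reversible isothermal path, ΔS_gas = nR ln(V₂/V₁) = 2.5 × 8.314 × ln(100/15.1) = 39.3 J/K.

ΔS_gas = 39.3 J/K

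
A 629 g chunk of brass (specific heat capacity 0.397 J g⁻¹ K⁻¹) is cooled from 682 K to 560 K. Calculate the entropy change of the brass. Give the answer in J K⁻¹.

ΔS = ∫dQ_rev/T = m c ln(T₂/T₁) = 629 × 0.397 × ln(560/682) = -49.2 J/K.

ΔS = -49.2 J/K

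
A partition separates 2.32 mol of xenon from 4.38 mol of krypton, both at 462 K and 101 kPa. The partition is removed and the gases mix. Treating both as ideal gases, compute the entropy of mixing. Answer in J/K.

Mole fractions: x_A = 2.32/6.7 = 0.346, x_B = 0.654.
ΔS_mix = −R(n_A ln x_A + n_B ln x_B) = −8.314 × (2.32 ln 0.346 + 4.38 ln 0.654) = 35.9 J/K.

ΔS_mix = 35.9 J/K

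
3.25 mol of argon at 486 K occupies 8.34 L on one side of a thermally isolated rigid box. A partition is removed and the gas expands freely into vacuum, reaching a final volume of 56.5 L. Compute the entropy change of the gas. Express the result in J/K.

ΔS_gas = 51.7 J/K

No heat is exchanged and no work is done, so the ideal-gas temperature stays constant.
Entropy is a state function; using a reversible isothermal path, ΔS_gas = nR ln(V₂/V₁) = 3.25 × 8.314 × ln(56.5/8.34) = 51.7 J/K.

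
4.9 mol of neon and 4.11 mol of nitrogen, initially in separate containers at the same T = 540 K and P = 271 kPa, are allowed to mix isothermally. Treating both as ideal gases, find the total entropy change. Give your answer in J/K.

Mole fractions: x_A = 4.9/9.01 = 0.544, x_B = 0.456.
ΔS_mix = −R(n_A ln x_A + n_B ln x_B) = −8.314 × (4.9 ln 0.544 + 4.11 ln 0.456) = 51.6 J/K.

ΔS_mix = 51.6 J/K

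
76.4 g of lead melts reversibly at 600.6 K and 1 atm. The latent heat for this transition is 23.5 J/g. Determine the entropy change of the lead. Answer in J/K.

Heat absorbed by the substance: Q = mL = 76.4 × 23.5 = 1795.4 J.
At constant T, ΔS = Q_rev/T = 1795.4 / 600.6 = 2.99 J/K.

ΔS = 2.99 J/K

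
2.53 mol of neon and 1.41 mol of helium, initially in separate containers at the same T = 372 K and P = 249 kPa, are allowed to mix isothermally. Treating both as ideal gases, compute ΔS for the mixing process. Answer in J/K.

Mole fractions: x_A = 2.53/3.94 = 0.642, x_B = 0.358.
ΔS_mix = −R(n_A ln x_A + n_B ln x_B) = −8.314 × (2.53 ln 0.642 + 1.41 ln 0.358) = 21.4 J/K.

ΔS_mix = 21.4 J/K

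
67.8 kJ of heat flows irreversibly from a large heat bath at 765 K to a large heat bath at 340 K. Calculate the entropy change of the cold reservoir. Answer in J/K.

The cold reservoir gains heat Q, so ΔS_cold = +Q/T_C = 67800/340 = 199 J/K.

ΔS_cold = 199 J/K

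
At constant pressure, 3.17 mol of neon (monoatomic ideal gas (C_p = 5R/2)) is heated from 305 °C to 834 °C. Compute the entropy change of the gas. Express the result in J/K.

ΔS = 42.8 J/K

In kelvin: T₁ = 578.15 K, T₂ = 1107.15 K. At constant pressure, ΔS = nC_p ln(T₂/T₁) with C_p = 5R/2 = 20.79 J mol⁻¹ K⁻¹.
ΔS = 3.17 × 20.79 × ln(1107.15/578.15) = 42.8 J/K.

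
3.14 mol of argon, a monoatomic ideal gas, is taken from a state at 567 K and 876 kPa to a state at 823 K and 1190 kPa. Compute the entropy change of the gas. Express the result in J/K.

ΔS = nC_p ln(T₂/T₁) − nR ln(P₂/P₁), with C_p = 5R/2 = 20.79 J mol⁻¹ K⁻¹ for a monoatomic ideal gas.
ΔS = 3.14 × [20.79 × ln(823/567) − 8.314 × ln(1190/876)] = 16.3 J/K.

ΔS = 16.3 J/K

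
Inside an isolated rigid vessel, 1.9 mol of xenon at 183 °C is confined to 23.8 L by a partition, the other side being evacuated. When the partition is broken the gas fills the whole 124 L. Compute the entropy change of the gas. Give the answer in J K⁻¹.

For an ideal gas in free expansion Q = 0 and W = 0, so T is unchanged.
Entropy is a state function; using a reversible isothermal path, ΔS_gas = nR ln(V₂/V₁) = 1.9 × 8.314 × ln(124/23.8) = 26.1 J/K.

ΔS_gas = 26.1 J/K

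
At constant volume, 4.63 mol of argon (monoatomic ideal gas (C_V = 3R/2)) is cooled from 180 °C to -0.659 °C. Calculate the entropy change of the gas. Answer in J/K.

In kelvin: T₁ = 453.15 K, T₂ = 272.491 K. At constant volume, ΔS = nC_V ln(T₂/T₁) with C_V = 3R/2 = 12.47 J mol⁻¹ K⁻¹.
ΔS = 4.63 × 12.47 × ln(272.491/453.15) = -29.4 J/K.

ΔS = -29.4 J/K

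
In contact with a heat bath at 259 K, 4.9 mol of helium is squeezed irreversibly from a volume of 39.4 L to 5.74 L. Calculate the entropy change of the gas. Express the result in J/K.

ΔS_gas = -78.5 J/K

Entropy is a state function, so ΔS_gas depends only on the end states.
For an isothermal ideal gas ΔS_gas = nR ln(V₂/V₁) = 4.9 × 8.314 × ln(5.74/39.4) = -78.5 J/K.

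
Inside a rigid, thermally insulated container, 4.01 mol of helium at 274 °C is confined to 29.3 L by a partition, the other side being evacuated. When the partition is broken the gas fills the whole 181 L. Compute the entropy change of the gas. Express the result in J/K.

ΔS_gas = 60.7 J/K

For an ideal gas in free expansion Q = 0 and W = 0, so T is unchanged.
Entropy is a state function; using a reversible isothermal path, ΔS_gas = nR ln(V₂/V₁) = 4.01 × 8.314 × ln(181/29.3) = 60.7 J/K.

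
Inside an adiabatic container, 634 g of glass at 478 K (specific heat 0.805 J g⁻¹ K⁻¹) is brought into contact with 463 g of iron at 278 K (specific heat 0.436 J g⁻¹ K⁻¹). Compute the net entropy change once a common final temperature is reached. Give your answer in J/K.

Energy balance: T_f = (m₁c₁T₁ + m₂c₂T₂)/(m₁c₁ + m₂c₂) = 421.31 K.
ΔS₁ = m₁c₁ ln(T_f/T₁) = 510.37 × ln(421.31/478) = -64.42 J/K.
ΔS₂ = m₂c₂ ln(T_f/T₂) = 201.868 × ln(421.31/278) = 83.93 J/K.
ΔS_total = -64.42 + 83.93 = 19.5 J/K.

ΔS_total = 19.5 J/K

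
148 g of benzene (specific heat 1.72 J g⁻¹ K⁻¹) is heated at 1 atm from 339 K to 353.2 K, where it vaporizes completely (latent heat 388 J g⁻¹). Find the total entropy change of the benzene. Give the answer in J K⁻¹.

ΔS = 173 J/K

Warming step: ΔS₁ = m c ln(T_tr/T_i) = 148 × 1.72 × ln(353.2/339) = 10.45 J/K.
Phase change: ΔS₂ = +mL/T_tr = 148 × 388 / 353.2 = 162.6 J/K.
ΔS_total = (10.45) + (162.6) = 173 J/K.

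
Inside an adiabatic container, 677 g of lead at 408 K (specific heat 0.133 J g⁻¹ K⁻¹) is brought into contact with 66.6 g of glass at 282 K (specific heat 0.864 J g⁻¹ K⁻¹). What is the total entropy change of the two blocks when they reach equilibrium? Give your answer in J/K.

ΔS_total = 2.32 J/K

Energy balance: T_f = (m₁c₁T₁ + m₂c₂T₂)/(m₁c₁ + m₂c₂) = 358.87 K.
ΔS₁ = m₁c₁ ln(T_f/T₁) = 90.041 × ln(358.87/408) = -11.55 J/K.
ΔS₂ = m₂c₂ ln(T_f/T₂) = 57.5424 × ln(358.87/282) = 13.87 J/K.
ΔS_total = -11.55 + 13.87 = 2.32 J/K.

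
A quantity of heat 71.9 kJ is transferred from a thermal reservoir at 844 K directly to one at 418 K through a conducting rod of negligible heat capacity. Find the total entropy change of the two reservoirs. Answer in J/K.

ΔS_hot = −Q/T_H = −71900/844 = -85.19 J/K and ΔS_cold = +Q/T_C = 71900/418 = 172 J/K.
ΔS_total = -85.19 + 172 = 86.8 J/K, positive as the second law requires.

ΔS_total = 86.8 J/K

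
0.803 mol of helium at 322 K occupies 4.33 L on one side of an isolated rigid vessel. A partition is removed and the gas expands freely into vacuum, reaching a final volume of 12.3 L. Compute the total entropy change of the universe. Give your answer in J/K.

No heat is exchanged and no work is done, so the ideal-gas temperature stays constant.
Entropy is a state function; using a reversible isothermal path, ΔS_gas = nR ln(V₂/V₁) = 0.803 × 8.314 × ln(12.3/4.33) = 6.97 J/K.
The insulated surroundings exchange no heat, so ΔS_surr = 0 and ΔS_universe = ΔS_gas.

ΔS_universe = 6.97 J/K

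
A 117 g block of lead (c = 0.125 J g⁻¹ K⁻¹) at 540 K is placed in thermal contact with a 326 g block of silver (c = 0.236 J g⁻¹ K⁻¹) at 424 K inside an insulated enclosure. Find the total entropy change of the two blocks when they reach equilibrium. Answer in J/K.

ΔS_total = 0.379 J/K

Energy balance: T_f = (m₁c₁T₁ + m₂c₂T₂)/(m₁c₁ + m₂c₂) = 442.53 K.
ΔS₁ = m₁c₁ ln(T_f/T₁) = 14.625 × ln(442.53/540) = -2.9113 J/K.
ΔS₂ = m₂c₂ ln(T_f/T₂) = 76.936 × ln(442.53/424) = 3.2907 J/K.
ΔS_total = -2.9113 + 3.2907 = 0.379 J/K.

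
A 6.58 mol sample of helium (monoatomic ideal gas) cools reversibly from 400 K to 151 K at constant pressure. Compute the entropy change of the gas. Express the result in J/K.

ΔS = -133 J/K

At constant pressure, ΔS = nC_p ln(T₂/T₁) with C_p = 5R/2 = 20.79 J mol⁻¹ K⁻¹.
ΔS = 6.58 × 20.79 × ln(151/400) = -133 J/K.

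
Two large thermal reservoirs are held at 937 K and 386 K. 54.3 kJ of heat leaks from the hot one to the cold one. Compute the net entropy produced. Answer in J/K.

ΔS_total = 82.7 J/K

ΔS_hot = −Q/T_H = −54300/937 = -57.95 J/K and ΔS_cold = +Q/T_C = 54300/386 = 140.7 J/K.
ΔS_total = -57.95 + 140.7 = 82.7 J/K, positive as the second law requires.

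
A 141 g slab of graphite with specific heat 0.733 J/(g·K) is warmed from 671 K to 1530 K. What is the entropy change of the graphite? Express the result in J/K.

ΔS = 85.2 J/K

ΔS = ∫dQ_rev/T = m c ln(T₂/T₁) = 141 × 0.733 × ln(1530/671) = 85.2 J/K.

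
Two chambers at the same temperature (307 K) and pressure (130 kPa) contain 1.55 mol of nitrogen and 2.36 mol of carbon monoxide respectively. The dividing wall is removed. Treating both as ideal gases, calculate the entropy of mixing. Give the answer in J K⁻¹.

ΔS_mix = 21.8 J/K

Mole fractions: x_A = 1.55/3.91 = 0.396, x_B = 0.604.
ΔS_mix = −R(n_A ln x_A + n_B ln x_B) = −8.314 × (1.55 ln 0.396 + 2.36 ln 0.604) = 21.8 J/K.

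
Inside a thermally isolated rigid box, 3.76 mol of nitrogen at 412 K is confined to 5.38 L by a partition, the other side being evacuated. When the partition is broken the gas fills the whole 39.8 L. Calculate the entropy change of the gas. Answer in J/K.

ΔS_gas = 62.6 J/K

No heat is exchanged and no work is done, so the ideal-gas temperature stays constant.
Entropy is a state function; using a reversible isothermal path, ΔS_gas = nR ln(V₂/V₁) = 3.76 × 8.314 × ln(39.8/5.38) = 62.6 J/K.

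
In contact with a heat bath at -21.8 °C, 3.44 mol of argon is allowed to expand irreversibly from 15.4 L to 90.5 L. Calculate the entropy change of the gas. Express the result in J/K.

ΔS_gas = 50.7 J/K

Entropy is a state function, so ΔS_gas depends only on the end states.
For an isothermal ideal gas ΔS_gas = nR ln(V₂/V₁) = 3.44 × 8.314 × ln(90.5/15.4) = 50.7 J/K.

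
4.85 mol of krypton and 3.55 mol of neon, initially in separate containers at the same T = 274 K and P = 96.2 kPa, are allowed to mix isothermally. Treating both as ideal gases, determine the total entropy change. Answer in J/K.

ΔS_mix = 47.6 J/K

Mole fractions: x_A = 4.85/8.4 = 0.577, x_B = 0.423.
ΔS_mix = −R(n_A ln x_A + n_B ln x_B) = −8.314 × (4.85 ln 0.577 + 3.55 ln 0.423) = 47.6 J/K.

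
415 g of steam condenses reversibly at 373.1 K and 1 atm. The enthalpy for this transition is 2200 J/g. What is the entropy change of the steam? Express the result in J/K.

ΔS = -2450 J/K

Heat released by the substance: Q = −mL = −415 × 2200 = −913000 J.
At constant T, ΔS = Q_rev/T = −913000 / 373.1 = -2450 J/K.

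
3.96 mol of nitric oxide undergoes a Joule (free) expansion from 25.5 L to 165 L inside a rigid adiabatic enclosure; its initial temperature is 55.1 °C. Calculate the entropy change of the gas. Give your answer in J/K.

For an ideal gas in free expansion Q = 0 and W = 0, so T is unchanged.
Entropy is a state function; using a reversible isothermal path, ΔS_gas = nR ln(V₂/V₁) = 3.96 × 8.314 × ln(165/25.5) = 61.5 J/K.

ΔS_gas = 61.5 J/K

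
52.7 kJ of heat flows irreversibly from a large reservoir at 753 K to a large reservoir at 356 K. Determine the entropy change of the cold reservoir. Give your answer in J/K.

The cold reservoir gains heat Q, so ΔS_cold = +Q/T_C = 52700/356 = 148 J/K.

ΔS_cold = 148 J/K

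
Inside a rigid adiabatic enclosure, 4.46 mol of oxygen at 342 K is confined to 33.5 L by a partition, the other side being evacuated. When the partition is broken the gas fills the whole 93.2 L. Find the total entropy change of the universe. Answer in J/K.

ΔS_universe = 37.9 J/K

No heat is exchanged and no work is done, so the ideal-gas temperature stays constant.
Entropy is a state function; using a reversible isothermal path, ΔS_gas = nR ln(V₂/V₁) = 4.46 × 8.314 × ln(93.2/33.5) = 37.9 J/K.
The insulated surroundings exchange no heat, so ΔS_surr = 0 and ΔS_universe = ΔS_gas.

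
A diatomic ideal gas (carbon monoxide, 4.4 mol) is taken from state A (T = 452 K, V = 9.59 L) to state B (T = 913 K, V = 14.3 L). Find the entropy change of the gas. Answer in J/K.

Entropy is a state function: ΔS = nC_V ln(T₂/T₁) + nR ln(V₂/V₁), with C_V = 5R/2 = 20.79 J mol⁻¹ K⁻¹ for a diatomic ideal gas.
ΔS = 4.4 × [20.79 × ln(913/452) + 8.314 × ln(14.3/9.59)] = 78.9 J/K.

ΔS = 78.9 J/K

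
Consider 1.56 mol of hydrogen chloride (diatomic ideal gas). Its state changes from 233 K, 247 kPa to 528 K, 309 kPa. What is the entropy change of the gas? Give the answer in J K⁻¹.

ΔS = nC_p ln(T₂/T₁) − nR ln(P₂/P₁), with C_p = 7R/2 = 29.1 J mol⁻¹ K⁻¹ for a diatomic ideal gas.
ΔS = 1.56 × [29.1 × ln(528/233) − 8.314 × ln(309/247)] = 34.2 J/K.

ΔS = 34.2 J/K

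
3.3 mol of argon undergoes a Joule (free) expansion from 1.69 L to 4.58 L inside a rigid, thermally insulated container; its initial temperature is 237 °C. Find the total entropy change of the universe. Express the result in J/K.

No heat is exchanged and no work is done, so the ideal-gas temperature stays constant.
Entropy is a state function; using a reversible isothermal path, ΔS_gas = nR ln(V₂/V₁) = 3.3 × 8.314 × ln(4.58/1.69) = 27.4 J/K.
The insulated surroundings exchange no heat, so ΔS_surr = 0 and ΔS_universe = ΔS_gas.

ΔS_universe = 27.4 J/K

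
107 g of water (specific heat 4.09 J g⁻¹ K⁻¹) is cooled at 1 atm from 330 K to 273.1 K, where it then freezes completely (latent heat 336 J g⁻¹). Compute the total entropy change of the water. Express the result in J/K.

ΔS = -214 J/K

Cooling step: ΔS₁ = m c ln(T_tr/T_i) = 107 × 4.09 × ln(273.1/330) = -82.82 J/K.
Phase change: ΔS₂ = −mL/T_tr = −107 × 336 / 273.1 = -131.6 J/K.
ΔS_total = (-82.82) + (-131.6) = -214 J/K.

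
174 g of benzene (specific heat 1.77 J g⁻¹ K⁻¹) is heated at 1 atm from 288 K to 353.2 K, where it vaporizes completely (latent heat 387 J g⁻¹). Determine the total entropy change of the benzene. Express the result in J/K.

Warming step: ΔS₁ = m c ln(T_tr/T_i) = 174 × 1.77 × ln(353.2/288) = 62.85 J/K.
Phase change: ΔS₂ = +mL/T_tr = 174 × 387 / 353.2 = 190.7 J/K.
ΔS_total = (62.85) + (190.7) = 254 J/K.

ΔS = 254 J/K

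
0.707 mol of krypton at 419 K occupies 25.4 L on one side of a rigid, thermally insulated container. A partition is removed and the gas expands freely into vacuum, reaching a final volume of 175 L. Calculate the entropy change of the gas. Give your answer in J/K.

No heat is exchanged and no work is done, so the ideal-gas temperature stays constant.
Entropy is a state function; using a reversible isothermal path, ΔS_gas = nR ln(V₂/V₁) = 0.707 × 8.314 × ln(175/25.4) = 11.3 J/K.

ΔS_gas = 11.3 J/K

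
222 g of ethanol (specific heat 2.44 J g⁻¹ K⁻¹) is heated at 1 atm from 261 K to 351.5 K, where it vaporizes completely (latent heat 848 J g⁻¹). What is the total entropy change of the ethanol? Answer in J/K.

ΔS = 697 J/K

Warming step: ΔS₁ = m c ln(T_tr/T_i) = 222 × 2.44 × ln(351.5/261) = 161.3 J/K.
Phase change: ΔS₂ = +mL/T_tr = 222 × 848 / 351.5 = 535.6 J/K.
ΔS_total = (161.3) + (535.6) = 697 J/K.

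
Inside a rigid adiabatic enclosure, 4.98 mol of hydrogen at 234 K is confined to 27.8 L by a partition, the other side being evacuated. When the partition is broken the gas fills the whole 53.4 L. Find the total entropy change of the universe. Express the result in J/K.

No heat is exchanged and no work is done, so the ideal-gas temperature stays constant.
Entropy is a state function; using a reversible isothermal path, ΔS_gas = nR ln(V₂/V₁) = 4.98 × 8.314 × ln(53.4/27.8) = 27 J/K.
The insulated surroundings exchange no heat, so ΔS_surr = 0 and ΔS_universe = ΔS_gas.

ΔS_universe = 27 J/K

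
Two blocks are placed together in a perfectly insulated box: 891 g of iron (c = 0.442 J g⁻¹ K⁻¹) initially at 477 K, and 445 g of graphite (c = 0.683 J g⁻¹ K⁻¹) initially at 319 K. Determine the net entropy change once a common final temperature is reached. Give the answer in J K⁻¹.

Energy balance: T_f = (m₁c₁T₁ + m₂c₂T₂)/(m₁c₁ + m₂c₂) = 408.18 K.
ΔS₁ = m₁c₁ ln(T_f/T₁) = 393.822 × ln(408.18/477) = -61.36 J/K.
ΔS₂ = m₂c₂ ln(T_f/T₂) = 303.935 × ln(408.18/319) = 74.92 J/K.
ΔS_total = -61.36 + 74.92 = 13.6 J/K.

ΔS_total = 13.6 J/K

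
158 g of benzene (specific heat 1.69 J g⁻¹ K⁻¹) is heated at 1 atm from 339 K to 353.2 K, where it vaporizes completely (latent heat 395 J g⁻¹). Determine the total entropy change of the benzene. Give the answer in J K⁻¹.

ΔS = 188 J/K

Warming step: ΔS₁ = m c ln(T_tr/T_i) = 158 × 1.69 × ln(353.2/339) = 10.96 J/K.
Phase change: ΔS₂ = +mL/T_tr = 158 × 395 / 353.2 = 176.7 J/K.
ΔS_total = (10.96) + (176.7) = 188 J/K.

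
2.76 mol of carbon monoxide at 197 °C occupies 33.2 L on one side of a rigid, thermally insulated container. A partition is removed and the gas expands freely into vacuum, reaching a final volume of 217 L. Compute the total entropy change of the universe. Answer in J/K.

For an ideal gas in free expansion Q = 0 and W = 0, so T is unchanged.
Entropy is a state function; using a reversible isothermal path, ΔS_gas = nR ln(V₂/V₁) = 2.76 × 8.314 × ln(217/33.2) = 43.1 J/K.
The insulated surroundings exchange no heat, so ΔS_surr = 0 and ΔS_universe = ΔS_gas.

ΔS_universe = 43.1 J/K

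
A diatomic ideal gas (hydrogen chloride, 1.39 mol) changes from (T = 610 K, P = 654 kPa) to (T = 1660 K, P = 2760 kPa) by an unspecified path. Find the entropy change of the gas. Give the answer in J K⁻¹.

ΔS = nC_p ln(T₂/T₁) − nR ln(P₂/P₁), with C_p = 7R/2 = 29.1 J mol⁻¹ K⁻¹ for a diatomic ideal gas.
ΔS = 1.39 × [29.1 × ln(1660/610) − 8.314 × ln(2760/654)] = 23.9 J/K.

ΔS = 23.9 J/K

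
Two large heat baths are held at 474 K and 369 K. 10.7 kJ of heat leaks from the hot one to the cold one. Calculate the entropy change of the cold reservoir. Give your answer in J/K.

The cold reservoir gains heat Q, so ΔS_cold = +Q/T_C = 10700/369 = 29 J/K.

ΔS_cold = 29 J/K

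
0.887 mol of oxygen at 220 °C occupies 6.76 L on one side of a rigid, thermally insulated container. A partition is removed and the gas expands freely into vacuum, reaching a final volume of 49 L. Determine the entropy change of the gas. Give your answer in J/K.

For an ideal gas in free expansion Q = 0 and W = 0, so T is unchanged.
Entropy is a state function; using a reversible isothermal path, ΔS_gas = nR ln(V₂/V₁) = 0.887 × 8.314 × ln(49/6.76) = 14.6 J/K.

ΔS_gas = 14.6 J/K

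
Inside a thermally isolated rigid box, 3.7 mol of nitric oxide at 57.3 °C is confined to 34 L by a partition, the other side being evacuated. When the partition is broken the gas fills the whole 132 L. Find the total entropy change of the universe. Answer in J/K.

ΔS_universe = 41.7 J/K

No heat is exchanged and no work is done, so the ideal-gas temperature stays constant.
Entropy is a state function; using a reversible isothermal path, ΔS_gas = nR ln(V₂/V₁) = 3.7 × 8.314 × ln(132/34) = 41.7 J/K.
The insulated surroundings exchange no heat, so ΔS_surr = 0 and ΔS_universe = ΔS_gas.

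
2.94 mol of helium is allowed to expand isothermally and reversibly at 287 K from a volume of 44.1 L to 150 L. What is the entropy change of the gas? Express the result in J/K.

For an isothermal ideal gas ΔS_gas = nR ln(V₂/V₁) = 2.94 × 8.314 × ln(150/44.1) = 29.9 J/K.

ΔS_gas = 29.9 J/K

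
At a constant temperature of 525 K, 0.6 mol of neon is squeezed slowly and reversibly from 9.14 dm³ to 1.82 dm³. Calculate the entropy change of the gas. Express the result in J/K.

For an isothermal ideal gas ΔS_gas = nR ln(V₂/V₁) = 0.6 × 8.314 × ln(1.82/9.14) = -8.05 J/K.

ΔS_gas = -8.05 J/K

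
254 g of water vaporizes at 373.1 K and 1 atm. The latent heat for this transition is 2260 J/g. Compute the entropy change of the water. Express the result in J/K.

ΔS = 1540 J/K

Heat absorbed by the substance: Q = mL = 254 × 2260 = 574040 J.
At constant T, ΔS = Q_rev/T = 574040 / 373.1 = 1540 J/K.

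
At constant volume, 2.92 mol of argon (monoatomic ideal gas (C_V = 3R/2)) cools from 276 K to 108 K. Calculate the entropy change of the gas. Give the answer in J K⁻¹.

ΔS = -34.2 J/K

At constant volume, ΔS = nC_V ln(T₂/T₁) with C_V = 3R/2 = 12.47 J mol⁻¹ K⁻¹.
ΔS = 2.92 × 12.47 × ln(108/276) = -34.2 J/K.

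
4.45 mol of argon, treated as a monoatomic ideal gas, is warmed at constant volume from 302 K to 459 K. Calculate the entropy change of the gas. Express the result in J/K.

At constant volume, ΔS = nC_V ln(T₂/T₁) with C_V = 3R/2 = 12.47 J mol⁻¹ K⁻¹.
ΔS = 4.45 × 12.47 × ln(459/302) = 23.2 J/K.

ΔS = 23.2 J/K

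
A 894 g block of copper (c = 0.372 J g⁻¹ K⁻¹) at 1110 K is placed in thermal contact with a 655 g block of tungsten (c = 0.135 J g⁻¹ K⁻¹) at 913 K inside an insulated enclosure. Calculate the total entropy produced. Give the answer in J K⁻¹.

ΔS_total = 1.28 J/K

Energy balance: T_f = (m₁c₁T₁ + m₂c₂T₂)/(m₁c₁ + m₂c₂) = 1068.6 K.
ΔS₁ = m₁c₁ ln(T_f/T₁) = 332.568 × ln(1068.6/1110) = -12.634 J/K.
ΔS₂ = m₂c₂ ln(T_f/T₂) = 88.425 × ln(1068.6/913) = 13.917 J/K.
ΔS_total = -12.634 + 13.917 = 1.28 J/K.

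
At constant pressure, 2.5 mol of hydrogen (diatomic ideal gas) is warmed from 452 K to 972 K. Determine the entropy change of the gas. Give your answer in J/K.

ΔS = 55.7 J/K

At constant pressure, ΔS = nC_p ln(T₂/T₁) with C_p = 7R/2 = 29.1 J mol⁻¹ K⁻¹.
ΔS = 2.5 × 29.1 × ln(972/452) = 55.7 J/K.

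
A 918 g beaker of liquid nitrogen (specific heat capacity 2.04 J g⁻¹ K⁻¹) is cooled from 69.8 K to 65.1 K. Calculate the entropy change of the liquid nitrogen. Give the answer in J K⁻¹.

ΔS = -131 J/K

ΔS = ∫dQ_rev/T = m c ln(T₂/T₁) = 918 × 2.04 × ln(65.1/69.8) = -131 J/K.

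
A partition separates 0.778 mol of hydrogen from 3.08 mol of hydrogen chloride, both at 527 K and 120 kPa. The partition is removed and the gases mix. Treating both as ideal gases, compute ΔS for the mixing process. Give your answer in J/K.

Mole fractions: x_A = 0.778/3.86 = 0.202, x_B = 0.798.
ΔS_mix = −R(n_A ln x_A + n_B ln x_B) = −8.314 × (0.778 ln 0.202 + 3.08 ln 0.798) = 16.1 J/K.

ΔS_mix = 16.1 J/K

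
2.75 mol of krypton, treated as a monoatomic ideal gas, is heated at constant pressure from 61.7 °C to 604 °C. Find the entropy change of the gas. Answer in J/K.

ΔS = 55 J/K

In kelvin: T₁ = 334.85 K, T₂ = 877.15 K. At constant pressure, ΔS = nC_p ln(T₂/T₁) with C_p = 5R/2 = 20.79 J mol⁻¹ K⁻¹.
ΔS = 2.75 × 20.79 × ln(877.15/334.85) = 55 J/K.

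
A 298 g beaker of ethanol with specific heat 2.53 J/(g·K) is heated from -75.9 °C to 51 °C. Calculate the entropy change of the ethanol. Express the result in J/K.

In kelvin: T₁ = 197.25 K, T₂ = 324.15 K. ΔS = ∫dQ_rev/T = m c ln(T₂/T₁) = 298 × 2.53 × ln(324.15/197.25) = 375 J/K.

ΔS = 375 J/K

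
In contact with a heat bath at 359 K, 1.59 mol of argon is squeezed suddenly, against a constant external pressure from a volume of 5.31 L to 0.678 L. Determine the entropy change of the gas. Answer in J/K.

Entropy is a state function, so ΔS_gas depends only on the end states.
For an isothermal ideal gas ΔS_gas = nR ln(V₂/V₁) = 1.59 × 8.314 × ln(0.678/5.31) = -27.2 J/K.

ΔS_gas = -27.2 J/K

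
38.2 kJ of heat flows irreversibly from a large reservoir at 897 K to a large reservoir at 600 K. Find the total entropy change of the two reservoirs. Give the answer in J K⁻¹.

ΔS_hot = −Q/T_H = −38200/897 = -42.59 J/K and ΔS_cold = +Q/T_C = 38200/600 = 63.67 J/K.
ΔS_total = -42.59 + 63.67 = 21.1 J/K, positive as the second law requires.

ΔS_total = 21.1 J/K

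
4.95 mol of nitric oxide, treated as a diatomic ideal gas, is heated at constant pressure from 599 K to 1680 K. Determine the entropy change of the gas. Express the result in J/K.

At constant pressure, ΔS = nC_p ln(T₂/T₁) with C_p = 7R/2 = 29.1 J mol⁻¹ K⁻¹.
ΔS = 4.95 × 29.1 × ln(1680/599) = 149 J/K.

ΔS = 149 J/K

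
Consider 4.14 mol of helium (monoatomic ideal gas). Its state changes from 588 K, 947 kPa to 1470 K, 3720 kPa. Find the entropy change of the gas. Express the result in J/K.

ΔS = 31.8 J/K

ΔS = nC_p ln(T₂/T₁) − nR ln(P₂/P₁), with C_p = 5R/2 = 20.79 J mol⁻¹ K⁻¹ for a monoatomic ideal gas.
ΔS = 4.14 × [20.79 × ln(1470/588) − 8.314 × ln(3720/947)] = 31.8 J/K.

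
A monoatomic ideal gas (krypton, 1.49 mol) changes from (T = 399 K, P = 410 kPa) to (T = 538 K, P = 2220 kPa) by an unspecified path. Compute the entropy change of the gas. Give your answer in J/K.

ΔS = -11.7 J/K

ΔS = nC_p ln(T₂/T₁) − nR ln(P₂/P₁), with C_p = 5R/2 = 20.79 J mol⁻¹ K⁻¹ for a monoatomic ideal gas.
ΔS = 1.49 × [20.79 × ln(538/399) − 8.314 × ln(2220/410)] = -11.7 J/K.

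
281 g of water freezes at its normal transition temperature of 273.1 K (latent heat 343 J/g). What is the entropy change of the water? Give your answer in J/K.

Heat released by the substance: Q = −mL = −281 × 343 = −96383 J.
At constant T, ΔS = Q_rev/T = −96383 / 273.1 = -353 J/K.

ΔS = -353 J/K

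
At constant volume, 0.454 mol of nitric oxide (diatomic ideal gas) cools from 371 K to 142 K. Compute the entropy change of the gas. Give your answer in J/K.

At constant volume, ΔS = nC_V ln(T₂/T₁) with C_V = 5R/2 = 20.79 J mol⁻¹ K⁻¹.
ΔS = 0.454 × 20.79 × ln(142/371) = -9.06 J/K.

ΔS = -9.06 J/K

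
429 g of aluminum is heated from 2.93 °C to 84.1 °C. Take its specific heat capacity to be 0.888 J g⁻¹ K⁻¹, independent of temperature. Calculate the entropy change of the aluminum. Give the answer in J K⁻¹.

ΔS = 98.2 J/K

In kelvin: T₁ = 276.08 K, T₂ = 357.25 K. ΔS = ∫dQ_rev/T = m c ln(T₂/T₁) = 429 × 0.888 × ln(357.25/276.08) = 98.2 J/K.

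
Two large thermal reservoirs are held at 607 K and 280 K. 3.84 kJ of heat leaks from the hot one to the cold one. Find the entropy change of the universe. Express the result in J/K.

ΔS_total = 7.39 J/K

ΔS_hot = −Q/T_H = −3840/607 = -6.3262 J/K and ΔS_cold = +Q/T_C = 3840/280 = 13.714 J/K.
ΔS_total = -6.3262 + 13.714 = 7.39 J/K, positive as the second law requires.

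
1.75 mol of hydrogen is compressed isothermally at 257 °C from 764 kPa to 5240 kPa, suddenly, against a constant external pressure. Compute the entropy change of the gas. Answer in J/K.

Entropy is a state function, so ΔS_gas depends only on the end states.
For an isothermal ideal gas ΔS_gas = nR ln(P₁/P₂) = 1.75 × 8.314 × ln(764/5240) = -28 J/K.

ΔS_gas = -28 J/K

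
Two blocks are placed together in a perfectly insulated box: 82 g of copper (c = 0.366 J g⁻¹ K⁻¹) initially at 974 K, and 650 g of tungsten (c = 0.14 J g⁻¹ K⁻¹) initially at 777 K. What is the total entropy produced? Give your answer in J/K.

ΔS_total = 0.598 J/K

Energy balance: T_f = (m₁c₁T₁ + m₂c₂T₂)/(m₁c₁ + m₂c₂) = 825.86 K.
ΔS₁ = m₁c₁ ln(T_f/T₁) = 30.012 × ln(825.86/974) = -4.9516 J/K.
ΔS₂ = m₂c₂ ln(T_f/T₂) = 91 × ln(825.86/777) = 5.5494 J/K.
ΔS_total = -4.9516 + 5.5494 = 0.598 J/K.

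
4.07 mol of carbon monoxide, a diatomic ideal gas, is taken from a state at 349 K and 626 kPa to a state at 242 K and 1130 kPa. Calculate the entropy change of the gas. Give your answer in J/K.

ΔS = nC_p ln(T₂/T₁) − nR ln(P₂/P₁), with C_p = 7R/2 = 29.1 J mol⁻¹ K⁻¹ for a diatomic ideal gas.
ΔS = 4.07 × [29.1 × ln(242/349) − 8.314 × ln(1130/626)] = -63.3 J/K.

ΔS = -63.3 J/K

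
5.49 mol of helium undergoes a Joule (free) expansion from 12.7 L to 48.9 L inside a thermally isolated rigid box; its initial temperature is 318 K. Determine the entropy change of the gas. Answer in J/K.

No heat is exchanged and no work is done, so the ideal-gas temperature stays constant.
Entropy is a state function; using a reversible isothermal path, ΔS_gas = nR ln(V₂/V₁) = 5.49 × 8.314 × ln(48.9/12.7) = 61.5 J/K.

ΔS_gas = 61.5 J/K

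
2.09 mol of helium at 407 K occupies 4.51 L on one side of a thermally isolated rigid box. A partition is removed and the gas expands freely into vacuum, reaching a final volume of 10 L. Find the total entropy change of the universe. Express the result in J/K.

For an ideal gas in free expansion Q = 0 and W = 0, so T is unchanged.
Entropy is a state function; using a reversible isothermal path, ΔS_gas = nR ln(V₂/V₁) = 2.09 × 8.314 × ln(10/4.51) = 13.8 J/K.
The insulated surroundings exchange no heat, so ΔS_surr = 0 and ΔS_universe = ΔS_gas.

ΔS_universe = 13.8 J/K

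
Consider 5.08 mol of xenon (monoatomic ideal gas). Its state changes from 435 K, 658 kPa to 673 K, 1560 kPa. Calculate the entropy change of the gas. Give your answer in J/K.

ΔS = 9.62 J/K

ΔS = nC_p ln(T₂/T₁) − nR ln(P₂/P₁), with C_p = 5R/2 = 20.79 J mol⁻¹ K⁻¹ for a monoatomic ideal gas.
ΔS = 5.08 × [20.79 × ln(673/435) − 8.314 × ln(1560/658)] = 9.62 J/K.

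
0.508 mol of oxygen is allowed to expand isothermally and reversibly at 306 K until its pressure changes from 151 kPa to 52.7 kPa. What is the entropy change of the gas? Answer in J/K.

For an isothermal ideal gas ΔS_gas = nR ln(P₁/P₂) = 0.508 × 8.314 × ln(151/52.7) = 4.45 J/K.

ΔS_gas = 4.45 J/K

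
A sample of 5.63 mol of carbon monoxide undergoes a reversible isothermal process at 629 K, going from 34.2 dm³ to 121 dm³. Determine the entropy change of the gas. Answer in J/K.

For an isothermal ideal gas ΔS_gas = nR ln(V₂/V₁) = 5.63 × 8.314 × ln(121/34.2) = 59.1 J/K.

ΔS_gas = 59.1 J/K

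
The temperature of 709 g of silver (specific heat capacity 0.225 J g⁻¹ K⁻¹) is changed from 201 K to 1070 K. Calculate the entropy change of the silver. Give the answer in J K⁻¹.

ΔS = ∫dQ_rev/T = m c ln(T₂/T₁) = 709 × 0.225 × ln(1070/201) = 267 J/K.

ΔS = 267 J/K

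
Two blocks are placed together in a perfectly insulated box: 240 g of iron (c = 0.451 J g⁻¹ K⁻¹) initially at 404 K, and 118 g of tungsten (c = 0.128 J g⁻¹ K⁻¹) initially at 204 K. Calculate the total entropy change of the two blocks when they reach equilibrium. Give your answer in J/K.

Energy balance: T_f = (m₁c₁T₁ + m₂c₂T₂)/(m₁c₁ + m₂c₂) = 379.51 K.
ΔS₁ = m₁c₁ ln(T_f/T₁) = 108.24 × ln(379.51/404) = -6.769 J/K.
ΔS₂ = m₂c₂ ln(T_f/T₂) = 15.104 × ln(379.51/204) = 9.376 J/K.
ΔS_total = -6.769 + 9.376 = 2.61 J/K.

ΔS_total = 2.61 J/K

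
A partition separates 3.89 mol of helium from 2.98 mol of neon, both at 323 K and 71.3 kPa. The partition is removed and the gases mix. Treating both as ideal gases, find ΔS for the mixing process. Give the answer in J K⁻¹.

Mole fractions: x_A = 3.89/6.87 = 0.566, x_B = 0.434.
ΔS_mix = −R(n_A ln x_A + n_B ln x_B) = −8.314 × (3.89 ln 0.566 + 2.98 ln 0.434) = 39.1 J/K.

ΔS_mix = 39.1 J/K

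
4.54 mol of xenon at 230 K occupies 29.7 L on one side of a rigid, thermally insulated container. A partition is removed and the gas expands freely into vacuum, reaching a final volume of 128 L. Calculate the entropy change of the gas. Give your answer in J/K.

ΔS_gas = 55.1 J/K

For an ideal gas in free expansion Q = 0 and W = 0, so T is unchanged.
Entropy is a state function; using a reversible isothermal path, ΔS_gas = nR ln(V₂/V₁) = 4.54 × 8.314 × ln(128/29.7) = 55.1 J/K.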